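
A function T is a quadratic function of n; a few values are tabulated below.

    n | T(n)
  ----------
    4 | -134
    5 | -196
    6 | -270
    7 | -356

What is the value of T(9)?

-564

First differences: -62, -74, -86. Second differences: -12, -12.
Level-2 differences are constant, so T has degree 2.
Fitting a degree-2 polynomial gives T(n) = -6n² - 8n - 6.
Then T(9) = -564.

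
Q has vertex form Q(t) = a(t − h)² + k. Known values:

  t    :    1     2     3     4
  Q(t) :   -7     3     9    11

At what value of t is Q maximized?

First differences 10, 6, 2; second difference -4 = 2a, so a = -2.
Expanding, the t-coefficient is −2ah = 4h; matching it to the data gives h = 4, and then k = 11.
So Q(t) = -2(t − 4)² + 11.
Hence h = 4.

4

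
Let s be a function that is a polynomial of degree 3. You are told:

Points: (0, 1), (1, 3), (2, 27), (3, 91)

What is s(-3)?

Write s(k) = ak³ + bk² + ck + d; the 4 given values yield a linear system in the 4 coefficients.
Solving, s(k) = 3k³ + 2k² - 3k + 1.
Then s(-3) = -53.

-53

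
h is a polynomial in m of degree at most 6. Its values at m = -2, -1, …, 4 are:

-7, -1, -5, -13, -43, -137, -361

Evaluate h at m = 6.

-1583

First differences: 6, -4, -8, -30, -94, -224. Second differences: -10, -4, -22, -64, -130. Third differences: 6, -18, -42, -66. Fourth differences: -24, -24, -24.
Level-4 differences are constant, so h has degree 4.
Fitting a degree-4 polynomial gives h(m) = -m^4 - m³ - m² - 5m - 5.
Then h(6) = -1583.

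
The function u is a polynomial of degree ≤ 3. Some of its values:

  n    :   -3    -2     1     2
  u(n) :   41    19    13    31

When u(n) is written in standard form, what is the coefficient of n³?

0

Write u(n) = an³ + bn² + cn + d; the 4 given values yield a linear system in the 4 coefficients.
Solving, the leading coefficient vanishes, and u(n) = 5n² + 3n + 5.
The coefficient of n³ is 0.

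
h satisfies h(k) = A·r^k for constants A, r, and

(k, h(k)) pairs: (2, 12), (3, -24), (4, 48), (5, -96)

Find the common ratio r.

Consecutive ratio: -24/12 = -2, and 48/(-24) = -2, so r = -2.
Then A·(-2)^2 = 12 gives A = 3, and h(k) = 3·(-2)^k.

-2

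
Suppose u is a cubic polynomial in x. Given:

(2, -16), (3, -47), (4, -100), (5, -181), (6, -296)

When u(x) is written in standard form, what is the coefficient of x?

-2

Write u(x) = ax³ + bx² + cx + d; the 5 given values yield a linear system in the 4 coefficients.
Solving, u(x) = -x³ - 2x² - 2x + 4.
The coefficient of x is -2.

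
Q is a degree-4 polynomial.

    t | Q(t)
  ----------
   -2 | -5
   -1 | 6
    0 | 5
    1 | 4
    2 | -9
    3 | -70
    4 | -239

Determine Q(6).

Write Q(t) = at^4 + bt³ + ct² + dt + e; the 7 given values yield a linear system in the 5 coefficients.
Solving, Q(t) = -t^4 + t² - t + 5.
Then Q(6) = -1261.

-1261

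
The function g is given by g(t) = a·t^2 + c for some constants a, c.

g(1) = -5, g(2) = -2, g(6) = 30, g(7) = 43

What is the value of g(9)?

From g(1) = -5 and g(2) = -2: 1a + c = -5 and 4a + c = -2.
Subtracting: 3a = 3, so a = 1; then c = -5 − 1·1 = -6.
So g(t) = 1t² − 6, and g(9) = 75.

75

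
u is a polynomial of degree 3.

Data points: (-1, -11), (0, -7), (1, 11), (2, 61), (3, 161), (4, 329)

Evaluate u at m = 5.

583

First differences: 4, 18, 50, 100, 168. Second differences: 14, 32, 50, 68. Third differences: 18, 18, 18.
Level-3 differences are constant, so u has degree 3.
Extending the table by one column gives the next first difference 254, so u(5) = 329 + 254 = 583.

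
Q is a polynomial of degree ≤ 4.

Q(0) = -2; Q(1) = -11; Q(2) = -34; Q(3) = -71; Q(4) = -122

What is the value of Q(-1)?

Write Q(m) = am^4 + bm³ + cm² + dm + e; the 5 given values yield a linear system in the 5 coefficients.
Solving, the top 2 coefficients vanish, and Q(m) = -7m² - 2m - 2.
Then Q(-1) = -7.

-7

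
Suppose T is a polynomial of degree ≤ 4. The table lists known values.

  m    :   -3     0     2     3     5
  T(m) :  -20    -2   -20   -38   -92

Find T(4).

Write T(m) = am^4 + bm³ + cm² + dm + e; the 5 given values yield a linear system in the 5 coefficients.
Solving, the top 2 coefficients vanish, and T(m) = -3m² - 3m - 2.
Then T(4) = -62.

-62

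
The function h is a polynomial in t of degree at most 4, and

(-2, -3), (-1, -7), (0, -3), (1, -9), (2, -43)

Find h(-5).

First differences: -4, 4, -6, -34. Second differences: 8, -10, -28. Third differences: -18, -18.
Level-3 differences are constant, so h has degree 3.
Fitting a degree-3 polynomial gives h(t) = -3t³ - 5t² + 2t - 3.
Then h(-5) = 237.

237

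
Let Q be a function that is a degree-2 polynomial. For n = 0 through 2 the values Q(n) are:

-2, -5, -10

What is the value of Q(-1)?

Write Q(n) = an² + bn + c; the 3 given values yield a linear system in the 3 coefficients.
Solving, Q(n) = -n² - 2n - 2.
Then Q(-1) = -1.

-1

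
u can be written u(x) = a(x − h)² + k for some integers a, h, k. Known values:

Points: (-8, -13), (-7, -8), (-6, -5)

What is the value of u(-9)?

First differences 5, 3; second difference -2 = 2a, so a = -1.
Expanding, the x-coefficient is −2ah = 2h; matching it to the data gives h = -5, and then k = -4.
So u(x) = -1(x + 5)² − 4.
u(-9) = -1·(-4)² − 4 = -20.

-20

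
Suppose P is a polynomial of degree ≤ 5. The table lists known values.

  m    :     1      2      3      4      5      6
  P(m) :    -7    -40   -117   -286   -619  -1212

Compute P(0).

6

Write P(m) = am^5 + bm^4 + cm³ + dm² + em + p; the 6 given values yield a linear system in the 6 coefficients.
Solving, the leading coefficient vanishes, and P(m) = -m^4 + 2m³ - 9m² - 5m + 6.
Then P(0) = 6.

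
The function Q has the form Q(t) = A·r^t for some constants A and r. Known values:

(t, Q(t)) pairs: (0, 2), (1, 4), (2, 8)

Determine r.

Consecutive ratio: 4/2 = 2, and 8/4 = 2, so r = 2.
Then A·2^0 = 2 gives A = 2, and Q(t) = 2·2^t.

2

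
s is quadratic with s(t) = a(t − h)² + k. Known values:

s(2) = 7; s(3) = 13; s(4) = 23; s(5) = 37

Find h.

First differences 6, 10, 14; second difference 4 = 2a, so a = 2.
Expanding, the t-coefficient is −2ah = -4h; matching it to the data gives h = 1, and then k = 5.
So s(t) = 2(t − 1)² + 5.
Hence h = 1.

1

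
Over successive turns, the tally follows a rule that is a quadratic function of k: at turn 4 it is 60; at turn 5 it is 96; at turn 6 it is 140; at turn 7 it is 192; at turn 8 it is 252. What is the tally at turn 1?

0

Write the value at k as g(k).
First differences: 36, 44, 52, 60. Second differences: 8, 8, 8.
Level-2 differences are constant, so g has degree 2.
Fitting a degree-2 polynomial gives g(k) = 4k² - 4.
Then g(1) = 0.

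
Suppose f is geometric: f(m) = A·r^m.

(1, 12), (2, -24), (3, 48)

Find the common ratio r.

-2

Consecutive ratio: -24/12 = -2, and 48/(-24) = -2, so r = -2.
Then A·(-2)^1 = 12 gives A = -6, and f(m) = -6·(-2)^m.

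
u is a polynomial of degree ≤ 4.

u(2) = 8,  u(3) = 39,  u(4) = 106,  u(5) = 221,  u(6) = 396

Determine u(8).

First differences: 31, 67, 115, 175. Second differences: 36, 48, 60. Third differences: 12, 12.
Level-3 differences are constant, so u has degree 3.
Fitting a degree-3 polynomial gives u(n) = 2n³ - 7n + 6.
Then u(8) = 974.

974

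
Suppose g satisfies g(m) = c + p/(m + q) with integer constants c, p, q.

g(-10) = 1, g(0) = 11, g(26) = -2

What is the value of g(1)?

(g(m) − c)(m + q) = p for each data point; the three points give a linear system in c and q, then p follows.
Solving: c = -1, q = -2, p = -24, so g(m) = -1 − 24/(m − 2).
Then g(1) = -1 − 24/(-1) = 23.

23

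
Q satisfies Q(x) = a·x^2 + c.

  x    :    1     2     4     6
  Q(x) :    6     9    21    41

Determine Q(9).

86

From Q(1) = 6 and Q(2) = 9: 1a + c = 6 and 4a + c = 9.
Subtracting: 3a = 3, so a = 1; then c = 6 − 1·1 = 5.
So Q(x) = 1x² + 5, and Q(9) = 86.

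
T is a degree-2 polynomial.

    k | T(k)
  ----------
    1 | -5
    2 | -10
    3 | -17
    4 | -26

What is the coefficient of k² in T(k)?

-1

Write T(k) = ak² + bk + c; the 4 given values yield a linear system in the 3 coefficients.
Solving, T(k) = -k² - 2k - 2.
The coefficient of k² is -1.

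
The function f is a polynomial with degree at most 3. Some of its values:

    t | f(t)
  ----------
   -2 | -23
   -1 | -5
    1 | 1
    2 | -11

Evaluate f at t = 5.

-107

Write f(t) = at³ + bt² + ct + d; the 4 given values yield a linear system in the 4 coefficients.
Solving, the leading coefficient vanishes, and f(t) = -5t² + 3t + 3.
Then f(5) = -107.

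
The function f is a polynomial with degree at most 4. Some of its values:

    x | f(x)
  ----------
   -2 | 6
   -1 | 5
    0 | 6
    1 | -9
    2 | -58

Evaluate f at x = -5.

Write f(x) = ax^4 + bx³ + cx² + dx + e; the 5 given values yield a linear system in the 5 coefficients.
Solving, the leading coefficient vanishes, and f(x) = -3x³ - 8x² - 4x + 6.
Then f(-5) = 201.

201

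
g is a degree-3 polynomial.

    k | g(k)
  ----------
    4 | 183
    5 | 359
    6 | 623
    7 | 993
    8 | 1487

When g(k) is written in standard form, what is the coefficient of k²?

-1

Write g(k) = ak³ + bk² + ck + d; the 5 given values yield a linear system in the 4 coefficients.
Solving, g(k) = 3k³ - k² + 2k - 1.
The coefficient of k² is -1.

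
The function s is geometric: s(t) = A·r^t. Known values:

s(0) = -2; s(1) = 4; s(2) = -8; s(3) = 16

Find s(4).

-32

Consecutive ratio: 4/(-2) = -2, and -8/4 = -2, so r = -2.
Then A·(-2)^0 = -2 gives A = -2, and s(t) = -2·(-2)^t.
s(4) = -2·(-2)^4 = -32.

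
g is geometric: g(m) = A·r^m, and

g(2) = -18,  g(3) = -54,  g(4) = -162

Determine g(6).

Consecutive ratio: -54/(-18) = 3, and -162/(-54) = 3, so r = 3.
Then A·3^2 = -18 gives A = -2, and g(m) = -2·3^m.
g(6) = -2·3^6 = -1458.

-1458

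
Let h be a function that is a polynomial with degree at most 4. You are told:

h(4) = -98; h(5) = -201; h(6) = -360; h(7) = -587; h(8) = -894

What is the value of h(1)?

-5

First differences: -103, -159, -227, -307. Second differences: -56, -68, -80. Third differences: -12, -12.
Level-3 differences are constant, so h has degree 3.
Fitting a degree-3 polynomial gives h(t) = -2t³ + 2t² + t - 6.
Then h(1) = -5.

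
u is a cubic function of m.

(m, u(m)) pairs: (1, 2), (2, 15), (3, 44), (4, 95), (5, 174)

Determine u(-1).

First differences: 13, 29, 51, 79. Second differences: 16, 22, 28. Third differences: 6, 6.
Level-3 differences are constant, so u has degree 3.
Fitting a degree-3 polynomial gives u(m) = m³ + 2m² - 1.
Then u(-1) = 0.

0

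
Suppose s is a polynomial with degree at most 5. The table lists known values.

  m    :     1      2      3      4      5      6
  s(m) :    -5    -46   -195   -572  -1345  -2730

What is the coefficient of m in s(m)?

First differences: -41, -149, -377, -773, -1385. Second differences: -108, -228, -396, -612. Third differences: -120, -168, -216. Fourth differences: -48, -48.
Level-4 differences are constant, so s has degree 4.
Fitting a degree-4 polynomial gives s(m) = -2m^4 - 4m² + m.
The coefficient of m is 1.

1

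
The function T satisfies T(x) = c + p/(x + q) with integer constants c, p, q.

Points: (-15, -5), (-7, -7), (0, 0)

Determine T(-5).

-10

(T(x) − c)(x + q) = p for each data point; the three points give a linear system in c and q, then p follows.
Solving: c = -4, q = 3, p = 12, so T(x) = -4 + 12/(x + 3).
Then T(-5) = -4 + 12/(-2) = -10.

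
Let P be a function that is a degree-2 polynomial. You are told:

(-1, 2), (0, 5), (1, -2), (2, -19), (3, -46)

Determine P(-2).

-11

First differences: 3, -7, -17, -27. Second differences: -10, -10, -10.
Level-2 differences are constant, so P has degree 2.
Fitting a degree-2 polynomial gives P(t) = -5t² - 2t + 5.
Then P(-2) = -11.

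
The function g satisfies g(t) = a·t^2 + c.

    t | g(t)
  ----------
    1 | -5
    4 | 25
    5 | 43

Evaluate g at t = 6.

65

From g(1) = -5 and g(4) = 25: 1a + c = -5 and 16a + c = 25.
Subtracting: 15a = 30, so a = 2; then c = -5 − 2·1 = -7.
So g(t) = 2t² − 7, and g(6) = 65.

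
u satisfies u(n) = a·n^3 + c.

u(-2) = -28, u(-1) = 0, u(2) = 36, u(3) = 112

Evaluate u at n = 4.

260

From u(-2) = -28 and u(-1) = 0: -8a + c = -28 and -1a + c = 0.
Subtracting: 7a = 28, so a = 4; then c = -28 − 4·(-8) = 4.
So u(n) = 4n³ + 4, and u(4) = 260.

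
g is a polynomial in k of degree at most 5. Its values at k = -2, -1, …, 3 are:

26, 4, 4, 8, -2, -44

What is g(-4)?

First differences: -22, 0, 4, -10, -42. Second differences: 22, 4, -14, -32. Third differences: -18, -18, -18.
Level-3 differences are constant, so g has degree 3.
Fitting a degree-3 polynomial gives g(k) = -3k³ + 2k² + 5k + 4.
Then g(-4) = 208.

208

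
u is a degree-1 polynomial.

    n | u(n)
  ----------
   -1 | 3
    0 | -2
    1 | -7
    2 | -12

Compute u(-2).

Write u(n) = an + b; the 4 given values yield a linear system in the 2 coefficients.
Solving, u(n) = -5n - 2.
Then u(-2) = 8.

8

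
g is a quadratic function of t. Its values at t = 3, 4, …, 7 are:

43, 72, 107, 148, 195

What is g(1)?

3

First differences: 29, 35, 41, 47. Second differences: 6, 6, 6.
Level-2 differences are constant, so g has degree 2.
Fitting a degree-2 polynomial gives g(t) = 3t² + 8t - 8.
Then g(1) = 3.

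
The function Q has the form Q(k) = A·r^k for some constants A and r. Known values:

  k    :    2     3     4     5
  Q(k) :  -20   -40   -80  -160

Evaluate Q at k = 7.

-640

Consecutive ratio: -40/(-20) = 2, and -80/(-40) = 2, so r = 2.
Then A·2^2 = -20 gives A = -5, and Q(k) = -5·2^k.
Q(7) = -5·2^7 = -640.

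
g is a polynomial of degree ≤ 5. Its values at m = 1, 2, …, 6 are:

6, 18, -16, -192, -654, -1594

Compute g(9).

-9922

First differences: 12, -34, -176, -462, -940. Second differences: -46, -142, -286, -478. Third differences: -96, -144, -192. Fourth differences: -48, -48.
Level-4 differences are constant, so g has degree 4.
Fitting a degree-4 polynomial gives g(m) = -2m^4 + 4m³ + 3m² + 5m - 4.
Then g(9) = -9922.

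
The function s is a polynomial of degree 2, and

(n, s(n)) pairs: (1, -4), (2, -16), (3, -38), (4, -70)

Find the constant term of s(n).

-2

Write s(n) = an² + bn + c; the 4 given values yield a linear system in the 3 coefficients.
Solving, s(n) = -5n² + 3n - 2.
The constant term is s(0) = -2.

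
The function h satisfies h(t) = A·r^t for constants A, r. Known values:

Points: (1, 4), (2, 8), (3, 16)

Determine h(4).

32

Consecutive ratio: 8/4 = 2, and 16/8 = 2, so r = 2.
Then A·2^1 = 4 gives A = 2, and h(t) = 2·2^t.
h(4) = 2·2^4 = 32.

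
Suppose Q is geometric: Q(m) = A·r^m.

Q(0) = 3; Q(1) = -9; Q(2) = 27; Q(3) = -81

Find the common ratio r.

-3

Consecutive ratio: -9/3 = -3, and 27/(-9) = -3, so r = -3.
Then A·(-3)^0 = 3 gives A = 3, and Q(m) = 3·(-3)^m.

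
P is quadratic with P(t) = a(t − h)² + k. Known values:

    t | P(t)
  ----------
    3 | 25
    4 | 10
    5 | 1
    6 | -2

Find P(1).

73

First differences -15, -9, -3; second difference 6 = 2a, so a = 3.
Expanding, the t-coefficient is −2ah = -6h; matching it to the data gives h = 6, and then k = -2.
So P(t) = 3(t − 6)² − 2.
P(1) = 3·(-5)² − 2 = 73.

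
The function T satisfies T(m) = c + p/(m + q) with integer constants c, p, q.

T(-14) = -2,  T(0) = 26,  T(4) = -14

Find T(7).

-9

(T(m) − c)(m + q) = p for each data point; the three points give a linear system in c and q, then p follows.
Solving: c = -4, q = -1, p = -30, so T(m) = -4 − 30/(m − 1).
Then T(7) = -4 − 30/6 = -9.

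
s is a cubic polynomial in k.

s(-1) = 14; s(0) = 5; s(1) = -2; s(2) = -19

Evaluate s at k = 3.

-58

Write s(k) = ak³ + bk² + ck + d; the 4 given values yield a linear system in the 4 coefficients.
Solving, s(k) = -2k³ + k² - 6k + 5.
Then s(3) = -58.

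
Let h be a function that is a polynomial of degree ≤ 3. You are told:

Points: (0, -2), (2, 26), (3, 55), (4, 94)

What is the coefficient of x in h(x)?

4

Write h(x) = ax³ + bx² + cx + d; the 4 given values yield a linear system in the 4 coefficients.
Solving, the leading coefficient vanishes, and h(x) = 5x² + 4x - 2.
The coefficient of x is 4.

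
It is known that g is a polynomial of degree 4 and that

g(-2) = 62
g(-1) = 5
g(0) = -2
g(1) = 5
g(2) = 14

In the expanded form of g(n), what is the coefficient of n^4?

1

Write g(n) = an^4 + bn³ + cn² + dn + e; the 5 given values yield a linear system in the 5 coefficients.
Solving, g(n) = n^4 - 4n³ + 6n² + 4n - 2.
The coefficient of n^4 is 1.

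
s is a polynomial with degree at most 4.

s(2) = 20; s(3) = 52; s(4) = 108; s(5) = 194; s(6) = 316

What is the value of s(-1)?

8

First differences: 32, 56, 86, 122. Second differences: 24, 30, 36. Third differences: 6, 6.
Level-3 differences are constant, so s has degree 3.
Fitting a degree-3 polynomial gives s(m) = m³ + 3m² - 2m + 4.
Then s(-1) = 8.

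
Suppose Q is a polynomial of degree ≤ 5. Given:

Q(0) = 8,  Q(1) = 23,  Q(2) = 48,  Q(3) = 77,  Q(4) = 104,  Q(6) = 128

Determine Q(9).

-1

Write Q(t) = at^5 + bt^4 + ct³ + dt² + et + p; the 6 given values yield a linear system in the 6 coefficients.
Solving, the top 2 coefficients vanish, and Q(t) = -t³ + 8t² + 8t + 8.
Then Q(9) = -1.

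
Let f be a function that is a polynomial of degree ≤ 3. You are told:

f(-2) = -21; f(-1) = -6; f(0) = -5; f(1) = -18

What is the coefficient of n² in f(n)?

First differences: 15, 1, -13. Second differences: -14, -14.
Level-2 differences are constant, so f has degree 2.
Fitting a degree-2 polynomial gives f(n) = -7n² - 6n - 5.
The coefficient of n² is -7.

-7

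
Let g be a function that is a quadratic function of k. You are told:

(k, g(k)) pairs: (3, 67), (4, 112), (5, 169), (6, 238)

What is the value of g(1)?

13

First differences: 45, 57, 69. Second differences: 12, 12.
Level-2 differences are constant, so g has degree 2.
Fitting a degree-2 polynomial gives g(k) = 6k² + 3k + 4.
Then g(1) = 13.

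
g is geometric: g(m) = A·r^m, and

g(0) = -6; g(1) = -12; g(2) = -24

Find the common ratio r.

Consecutive ratio: -12/(-6) = 2, and -24/(-12) = 2, so r = 2.
Then A·2^0 = -6 gives A = -6, and g(m) = -6·2^m.

2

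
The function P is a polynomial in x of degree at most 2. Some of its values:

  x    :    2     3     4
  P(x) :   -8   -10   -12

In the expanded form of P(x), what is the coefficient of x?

First differences: -2, -2.
Level-1 differences are constant, so P has degree 1.
Fitting a degree-1 polynomial gives P(x) = -2x - 4.
The coefficient of x is -2.

-2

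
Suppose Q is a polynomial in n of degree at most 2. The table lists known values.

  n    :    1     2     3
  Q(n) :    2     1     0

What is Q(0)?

First differences: -1, -1.
Level-1 differences are constant, so Q has degree 1.
Fitting a degree-1 polynomial gives Q(n) = -n + 3.
Then Q(0) = 3.

3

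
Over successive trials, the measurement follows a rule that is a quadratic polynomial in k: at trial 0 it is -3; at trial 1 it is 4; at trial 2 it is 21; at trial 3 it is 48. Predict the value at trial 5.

132

Write the value at k as Q(k).
Write Q(k) = ak² + bk + c; the 4 given values yield a linear system in the 3 coefficients.
Solving, Q(k) = 5k² + 2k - 3.
Then Q(5) = 132.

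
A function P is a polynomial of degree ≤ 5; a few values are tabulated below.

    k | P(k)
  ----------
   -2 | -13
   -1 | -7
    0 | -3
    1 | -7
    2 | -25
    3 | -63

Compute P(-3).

-15

First differences: 6, 4, -4, -18, -38. Second differences: -2, -8, -14, -20. Third differences: -6, -6, -6.
Level-3 differences are constant, so P has degree 3.
Fitting a degree-3 polynomial gives P(k) = -k³ - 4k² + k - 3.
Then P(-3) = -15.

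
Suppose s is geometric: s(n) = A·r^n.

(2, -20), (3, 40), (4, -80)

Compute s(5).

160

Consecutive ratio: 40/(-20) = -2, and -80/40 = -2, so r = -2.
Then A·(-2)^2 = -20 gives A = -5, and s(n) = -5·(-2)^n.
s(5) = -5·(-2)^5 = 160.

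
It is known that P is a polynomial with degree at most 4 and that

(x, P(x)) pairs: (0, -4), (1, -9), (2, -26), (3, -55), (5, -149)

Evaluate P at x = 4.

Write P(x) = ax^4 + bx³ + cx² + dx + e; the 5 given values yield a linear system in the 5 coefficients.
Solving, the top 2 coefficients vanish, and P(x) = -6x² + x - 4.
Then P(4) = -96.

-96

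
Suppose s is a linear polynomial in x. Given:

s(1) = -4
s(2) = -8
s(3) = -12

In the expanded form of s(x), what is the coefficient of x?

-4

Write s(x) = ax + b; the 3 given values yield a linear system in the 2 coefficients.
Solving, s(x) = -4x.
The coefficient of x is -4.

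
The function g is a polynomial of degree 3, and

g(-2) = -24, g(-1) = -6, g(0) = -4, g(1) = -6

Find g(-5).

-294

Write g(x) = ax³ + bx² + cx + d; the 4 given values yield a linear system in the 4 coefficients.
Solving, g(x) = 2x³ - 2x² - 2x - 4.
Then g(-5) = -294.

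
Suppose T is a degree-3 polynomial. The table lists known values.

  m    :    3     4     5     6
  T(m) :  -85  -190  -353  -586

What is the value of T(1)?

Write T(m) = am³ + bm² + cm + d; the 4 given values yield a linear system in the 4 coefficients.
Solving, T(m) = -2m³ - 5m² + 4m + 2.
Then T(1) = -1.

-1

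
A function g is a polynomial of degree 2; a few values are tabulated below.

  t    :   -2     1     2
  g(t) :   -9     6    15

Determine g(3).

Write g(t) = at² + bt + c; the 3 given values yield a linear system in the 3 coefficients.
Solving, g(t) = t² + 6t - 1.
Then g(3) = 26.

26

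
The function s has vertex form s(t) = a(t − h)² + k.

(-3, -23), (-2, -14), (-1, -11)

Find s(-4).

-38

First differences 9, 3; second difference -6 = 2a, so a = -3.
Expanding, the t-coefficient is −2ah = 6h; matching it to the data gives h = -1, and then k = -11.
So s(t) = -3(t + 1)² − 11.
s(-4) = -3·(-3)² − 11 = -38.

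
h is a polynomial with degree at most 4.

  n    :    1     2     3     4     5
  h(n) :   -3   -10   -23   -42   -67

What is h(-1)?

First differences: -7, -13, -19, -25. Second differences: -6, -6, -6.
Level-2 differences are constant, so h has degree 2.
Fitting a degree-2 polynomial gives h(n) = -3n² + 2n - 2.
Then h(-1) = -7.

-7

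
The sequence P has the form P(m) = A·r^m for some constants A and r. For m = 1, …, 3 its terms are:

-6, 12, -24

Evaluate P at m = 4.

48

Consecutive ratio: 12/(-6) = -2, and -24/12 = -2, so r = -2.
Then A·(-2)^1 = -6 gives A = 3, and P(m) = 3·(-2)^m.
P(4) = 3·(-2)^4 = 48.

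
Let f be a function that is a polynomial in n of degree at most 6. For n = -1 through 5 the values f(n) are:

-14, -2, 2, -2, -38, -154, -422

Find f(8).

Write f(n) = an^6 + bn^5 + cn^4 + dn³ + en² + pn + q; the 7 given values yield a linear system in the 7 coefficients.
Solving, the top 2 coefficients vanish, and f(n) = -n^4 + 2n³ - 3n² + 6n - 2.
Then f(8) = -3218.

-3218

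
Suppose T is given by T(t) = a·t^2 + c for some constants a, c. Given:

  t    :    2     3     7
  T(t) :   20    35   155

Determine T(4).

From T(2) = 20 and T(3) = 35: 4a + c = 20 and 9a + c = 35.
Subtracting: 5a = 15, so a = 3; then c = 20 − 3·4 = 8.
So T(t) = 3t² + 8, and T(4) = 56.

56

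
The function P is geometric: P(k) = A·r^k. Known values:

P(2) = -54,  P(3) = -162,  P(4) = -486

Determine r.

Consecutive ratio: -162/(-54) = 3, and -486/(-162) = 3, so r = 3.
Then A·3^2 = -54 gives A = -6, and P(k) = -6·3^k.

3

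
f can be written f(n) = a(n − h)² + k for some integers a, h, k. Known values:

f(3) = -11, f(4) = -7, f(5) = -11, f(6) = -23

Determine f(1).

-43

First differences 4, -4, -12; second difference -8 = 2a, so a = -4.
Expanding, the n-coefficient is −2ah = 8h; matching it to the data gives h = 4, and then k = -7.
So f(n) = -4(n − 4)² − 7.
f(1) = -4·(-3)² − 7 = -43.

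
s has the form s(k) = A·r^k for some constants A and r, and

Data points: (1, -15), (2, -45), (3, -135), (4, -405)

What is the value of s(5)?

-1215

Consecutive ratio: -45/(-15) = 3, and -135/(-45) = 3, so r = 3.
Then A·3^1 = -15 gives A = -5, and s(k) = -5·3^k.
s(5) = -5·3^5 = -1215.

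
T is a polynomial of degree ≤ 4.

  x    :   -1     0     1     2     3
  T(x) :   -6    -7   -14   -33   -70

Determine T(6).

Write T(x) = ax^4 + bx³ + cx² + dx + e; the 5 given values yield a linear system in the 5 coefficients.
Solving, the leading coefficient vanishes, and T(x) = -x³ - 3x² - 3x - 7.
Then T(6) = -349.

-349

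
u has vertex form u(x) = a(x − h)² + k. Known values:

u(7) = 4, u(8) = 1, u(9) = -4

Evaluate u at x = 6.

5

First differences -3, -5; second difference -2 = 2a, so a = -1.
Expanding, the x-coefficient is −2ah = 2h; matching it to the data gives h = 6, and then k = 5.
So u(x) = -1(x − 6)² + 5.
u(6) = -1·0² + 5 = 5.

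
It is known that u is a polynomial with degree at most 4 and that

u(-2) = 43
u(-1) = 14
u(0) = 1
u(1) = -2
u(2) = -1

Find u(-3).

First differences: -29, -13, -3, 1. Second differences: 16, 10, 4. Third differences: -6, -6.
Level-3 differences are constant, so u has degree 3.
Fitting a degree-3 polynomial gives u(t) = -t³ + 5t² - 7t + 1.
Then u(-3) = 94.

94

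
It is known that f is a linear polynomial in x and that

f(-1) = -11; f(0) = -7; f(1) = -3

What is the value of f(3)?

5

Write f(x) = ax + b; the 3 given values yield a linear system in the 2 coefficients.
Solving, f(x) = 4x - 7.
Then f(3) = 5.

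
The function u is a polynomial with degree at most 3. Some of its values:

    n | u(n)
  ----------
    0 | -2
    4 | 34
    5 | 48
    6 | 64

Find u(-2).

Write u(n) = an³ + bn² + cn + d; the 4 given values yield a linear system in the 4 coefficients.
Solving, the leading coefficient vanishes, and u(n) = n² + 5n - 2.
Then u(-2) = -8.

-8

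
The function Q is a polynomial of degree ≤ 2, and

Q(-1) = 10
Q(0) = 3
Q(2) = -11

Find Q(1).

Write Q(k) = ak² + bk + c; the 3 given values yield a linear system in the 3 coefficients.
Solving, the leading coefficient vanishes, and Q(k) = -7k + 3.
Then Q(1) = -4.

-4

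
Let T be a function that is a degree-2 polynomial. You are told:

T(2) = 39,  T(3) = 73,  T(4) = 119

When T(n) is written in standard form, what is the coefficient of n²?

6

Write T(n) = an² + bn + c; the 3 given values yield a linear system in the 3 coefficients.
Solving, T(n) = 6n² + 4n + 7.
The coefficient of n² is 6.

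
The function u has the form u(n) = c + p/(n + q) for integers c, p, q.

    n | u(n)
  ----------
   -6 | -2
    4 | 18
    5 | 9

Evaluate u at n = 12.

2

(u(n) − c)(n + q) = p for each data point; the three points give a linear system in c and q, then p follows.
Solving: c = 0, q = -3, p = 18, so u(n) = 18/(n − 3).
Then u(12) = 0 + 18/9 = 2.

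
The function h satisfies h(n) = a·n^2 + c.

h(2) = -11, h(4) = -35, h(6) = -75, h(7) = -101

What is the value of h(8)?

From h(2) = -11 and h(4) = -35: 4a + c = -11 and 16a + c = -35.
Subtracting: 12a = -24, so a = -2; then c = -11 − (-2)·4 = -3.
So h(n) = -2n² − 3, and h(8) = -131.

-131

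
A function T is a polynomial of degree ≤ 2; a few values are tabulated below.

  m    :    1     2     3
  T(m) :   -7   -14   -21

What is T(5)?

-35

Write T(m) = am² + bm + c; the 3 given values yield a linear system in the 3 coefficients.
Solving, the leading coefficient vanishes, and T(m) = -7m.
Then T(5) = -35.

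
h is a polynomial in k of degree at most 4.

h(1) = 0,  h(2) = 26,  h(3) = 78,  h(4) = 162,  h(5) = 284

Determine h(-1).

First differences: 26, 52, 84, 122. Second differences: 26, 32, 38. Third differences: 6, 6.
Level-3 differences are constant, so h has degree 3.
Fitting a degree-3 polynomial gives h(k) = k³ + 7k² - 2k - 6.
Then h(-1) = 2.

2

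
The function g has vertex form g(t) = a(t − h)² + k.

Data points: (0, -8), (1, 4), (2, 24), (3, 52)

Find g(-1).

First differences 12, 20, 28; second difference 8 = 2a, so a = 4.
Expanding, the t-coefficient is −2ah = -8h; matching it to the data gives h = -1, and then k = -12.
So g(t) = 4(t + 1)² − 12.
g(-1) = 4·0² − 12 = -12.

-12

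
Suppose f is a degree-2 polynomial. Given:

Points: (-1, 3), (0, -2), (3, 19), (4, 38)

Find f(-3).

31

Write f(n) = an² + bn + c; the 4 given values yield a linear system in the 3 coefficients.
Solving, f(n) = 3n² - 2n - 2.
Then f(-3) = 31.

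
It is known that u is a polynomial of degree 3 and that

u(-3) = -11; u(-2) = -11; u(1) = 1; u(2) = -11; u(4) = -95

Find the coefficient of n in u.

4

Write u(n) = an³ + bn² + cn + d; the 5 given values yield a linear system in the 4 coefficients.
Solving, u(n) = -n³ - 3n² + 4n + 1.
The coefficient of n is 4.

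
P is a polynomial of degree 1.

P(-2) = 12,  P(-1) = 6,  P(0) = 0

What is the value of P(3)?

Write P(t) = at + b; the 3 given values yield a linear system in the 2 coefficients.
Solving, P(t) = -6t.
Then P(3) = -18.

-18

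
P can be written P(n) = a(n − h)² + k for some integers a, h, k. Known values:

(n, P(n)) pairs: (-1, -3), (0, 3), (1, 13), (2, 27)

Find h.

-2

First differences 6, 10, 14; second difference 4 = 2a, so a = 2.
Expanding, the n-coefficient is −2ah = -4h; matching it to the data gives h = -2, and then k = -5.
So P(n) = 2(n + 2)² − 5.
Hence h = -2.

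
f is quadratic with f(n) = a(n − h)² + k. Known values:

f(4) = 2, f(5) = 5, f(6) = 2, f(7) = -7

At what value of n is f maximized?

5

First differences 3, -3, -9; second difference -6 = 2a, so a = -3.
Expanding, the n-coefficient is −2ah = 6h; matching it to the data gives h = 5, and then k = 5.
So f(n) = -3(n − 5)² + 5.
Hence h = 5.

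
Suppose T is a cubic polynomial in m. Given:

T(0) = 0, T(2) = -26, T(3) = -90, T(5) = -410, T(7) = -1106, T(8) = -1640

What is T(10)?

Write T(m) = am³ + bm² + cm + d; the 6 given values yield a linear system in the 4 coefficients.
Solving, T(m) = -3m³ - 2m² + 3m.
Then T(10) = -3170.

-3170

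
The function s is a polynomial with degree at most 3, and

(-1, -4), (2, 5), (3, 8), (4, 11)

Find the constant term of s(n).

-1

Write s(n) = an³ + bn² + cn + d; the 4 given values yield a linear system in the 4 coefficients.
Solving, the top 2 coefficients vanish, and s(n) = 3n - 1.
The constant term is s(0) = -1.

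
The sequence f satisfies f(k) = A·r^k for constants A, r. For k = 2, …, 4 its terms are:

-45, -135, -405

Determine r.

Consecutive ratio: -135/(-45) = 3, and -405/(-135) = 3, so r = 3.
Then A·3^2 = -45 gives A = -5, and f(k) = -5·3^k.

3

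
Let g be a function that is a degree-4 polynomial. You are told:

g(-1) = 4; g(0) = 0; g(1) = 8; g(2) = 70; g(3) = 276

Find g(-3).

120

Write g(t) = at^4 + bt³ + ct² + dt + e; the 5 given values yield a linear system in the 5 coefficients.
Solving, g(t) = 2t^4 + 3t³ + 4t² - t.
Then g(-3) = 120.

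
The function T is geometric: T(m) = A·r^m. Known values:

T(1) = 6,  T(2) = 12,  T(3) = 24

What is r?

Consecutive ratio: 12/6 = 2, and 24/12 = 2, so r = 2.
Then A·2^1 = 6 gives A = 3, and T(m) = 3·2^m.

2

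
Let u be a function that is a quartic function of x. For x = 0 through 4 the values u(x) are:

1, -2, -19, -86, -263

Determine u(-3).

-74

Write u(x) = ax^4 + bx³ + cx² + dx + e; the 5 given values yield a linear system in the 5 coefficients.
Solving, u(x) = -x^4 - 2x + 1.
Then u(-3) = -74.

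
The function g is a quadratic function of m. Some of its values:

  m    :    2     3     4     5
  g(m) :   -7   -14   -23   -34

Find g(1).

-2

Write g(m) = am² + bm + c; the 4 given values yield a linear system in the 3 coefficients.
Solving, g(m) = -m² - 2m + 1.
Then g(1) = -2.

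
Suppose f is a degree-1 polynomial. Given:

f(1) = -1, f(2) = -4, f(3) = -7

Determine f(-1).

Write f(n) = an + b; the 3 given values yield a linear system in the 2 coefficients.
Solving, f(n) = -3n + 2.
Then f(-1) = 5.

5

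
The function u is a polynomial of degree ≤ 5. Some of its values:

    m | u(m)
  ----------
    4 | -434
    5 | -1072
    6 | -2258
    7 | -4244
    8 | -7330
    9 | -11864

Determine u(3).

-140

First differences: -638, -1186, -1986, -3086, -4534. Second differences: -548, -800, -1100, -1448. Third differences: -252, -300, -348. Fourth differences: -48, -48.
Level-4 differences are constant, so u has degree 4.
Fitting a degree-4 polynomial gives u(m) = -2m^4 + 2m³ - 2m² - 4m - 2.
Then u(3) = -140.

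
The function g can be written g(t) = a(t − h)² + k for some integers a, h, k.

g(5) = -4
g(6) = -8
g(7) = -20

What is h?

First differences -4, -12; second difference -8 = 2a, so a = -4.
Expanding, the t-coefficient is −2ah = 8h; matching it to the data gives h = 5, and then k = -4.
So g(t) = -4(t − 5)² − 4.
Hence h = 5.

5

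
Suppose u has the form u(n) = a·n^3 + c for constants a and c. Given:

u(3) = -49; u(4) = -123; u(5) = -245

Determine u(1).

3

From u(3) = -49 and u(4) = -123: 27a + c = -49 and 64a + c = -123.
Subtracting: 37a = -74, so a = -2; then c = -49 − (-2)·27 = 5.
So u(n) = -2n³ + 5, and u(1) = 3.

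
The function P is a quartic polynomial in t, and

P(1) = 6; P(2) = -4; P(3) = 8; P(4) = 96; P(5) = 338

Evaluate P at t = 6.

Write P(t) = at^4 + bt³ + ct² + dt + e; the 5 given values yield a linear system in the 5 coefficients.
Solving, P(t) = t^4 - t³ - 8t² + 6t + 8.
Then P(6) = 836.

836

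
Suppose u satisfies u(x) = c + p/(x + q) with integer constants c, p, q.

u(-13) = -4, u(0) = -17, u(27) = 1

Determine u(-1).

-13

(u(x) − c)(x + q) = p for each data point; the three points give a linear system in c and q, then p follows.
Solving: c = -1, q = -3, p = 48, so u(x) = -1 + 48/(x − 3).
Then u(-1) = -1 + 48/(-4) = -13.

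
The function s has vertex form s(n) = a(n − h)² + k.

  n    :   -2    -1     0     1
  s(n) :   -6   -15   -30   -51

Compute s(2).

-78

First differences -9, -15, -21; second difference -6 = 2a, so a = -3.
Expanding, the n-coefficient is −2ah = 6h; matching it to the data gives h = -3, and then k = -3.
So s(n) = -3(n + 3)² − 3.
s(2) = -3·5² − 3 = -78.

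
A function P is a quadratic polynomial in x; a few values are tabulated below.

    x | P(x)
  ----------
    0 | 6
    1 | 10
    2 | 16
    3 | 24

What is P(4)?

34

First differences: 4, 6, 8. Second differences: 2, 2.
Level-2 differences are constant, so P has degree 2.
Extending the table by one column gives the next first difference 10, so P(4) = 24 + 10 = 34.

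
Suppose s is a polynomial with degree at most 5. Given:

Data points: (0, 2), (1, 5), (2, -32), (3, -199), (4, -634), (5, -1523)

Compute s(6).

First differences: 3, -37, -167, -435, -889. Second differences: -40, -130, -268, -454. Third differences: -90, -138, -186. Fourth differences: -48, -48.
Level-4 differences are constant, so s has degree 4.
Fitting a degree-4 polynomial gives s(m) = -2m^4 - 3m³ + 3m² + 5m + 2.
Then s(6) = -3100.

-3100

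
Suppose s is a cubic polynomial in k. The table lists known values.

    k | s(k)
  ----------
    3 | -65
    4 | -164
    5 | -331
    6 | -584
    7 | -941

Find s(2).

Write s(k) = ak³ + bk² + ck + d; the 5 given values yield a linear system in the 4 coefficients.
Solving, s(k) = -3k³ + 2k² - 2k + 4.
Then s(2) = -16.

-16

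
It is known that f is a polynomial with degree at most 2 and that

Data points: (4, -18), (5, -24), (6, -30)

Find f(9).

First differences: -6, -6.
Level-1 differences are constant, so f has degree 1.
Fitting a degree-1 polynomial gives f(m) = -6m + 6.
Then f(9) = -48.

-48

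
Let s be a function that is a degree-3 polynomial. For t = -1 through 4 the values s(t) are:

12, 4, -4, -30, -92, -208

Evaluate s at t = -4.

Write s(t) = at³ + bt² + ct + d; the 6 given values yield a linear system in the 4 coefficients.
Solving, s(t) = -3t³ - 5t + 4.
Then s(-4) = 216.

216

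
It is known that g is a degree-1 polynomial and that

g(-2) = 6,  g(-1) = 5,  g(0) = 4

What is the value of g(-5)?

Write g(t) = at + b; the 3 given values yield a linear system in the 2 coefficients.
Solving, g(t) = -t + 4.
Then g(-5) = 9.

9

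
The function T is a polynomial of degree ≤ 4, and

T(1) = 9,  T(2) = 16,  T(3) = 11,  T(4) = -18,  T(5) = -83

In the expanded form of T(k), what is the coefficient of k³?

First differences: 7, -5, -29, -65. Second differences: -12, -24, -36. Third differences: -12, -12.
Level-3 differences are constant, so T has degree 3.
Fitting a degree-3 polynomial gives T(k) = -2k³ + 6k² + 3k + 2.
The coefficient of k³ is -2.

-2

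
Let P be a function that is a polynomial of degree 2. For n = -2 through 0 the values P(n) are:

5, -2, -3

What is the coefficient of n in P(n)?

Write P(n) = an² + bn + c; the 3 given values yield a linear system in the 3 coefficients.
Solving, P(n) = 3n² + 2n - 3.
The coefficient of n is 2.

2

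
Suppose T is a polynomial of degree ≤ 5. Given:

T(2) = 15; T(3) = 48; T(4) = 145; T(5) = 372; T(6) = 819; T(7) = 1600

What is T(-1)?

First differences: 33, 97, 227, 447, 781. Second differences: 64, 130, 220, 334. Third differences: 66, 90, 114. Fourth differences: 24, 24.
Level-4 differences are constant, so T has degree 4.
Fitting a degree-4 polynomial gives T(m) = m^4 - 3m³ + 4m² + 5m - 3.
Then T(-1) = 0.

0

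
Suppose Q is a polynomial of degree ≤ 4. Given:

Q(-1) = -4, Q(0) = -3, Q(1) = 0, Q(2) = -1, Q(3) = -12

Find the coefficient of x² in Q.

Write Q(x) = ax^4 + bx³ + cx² + dx + e; the 5 given values yield a linear system in the 5 coefficients.
Solving, the leading coefficient vanishes, and Q(x) = -x³ + x² + 3x - 3.
The coefficient of x² is 1.

1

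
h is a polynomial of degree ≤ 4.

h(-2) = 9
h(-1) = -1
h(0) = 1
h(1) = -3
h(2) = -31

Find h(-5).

First differences: -10, 2, -4, -28. Second differences: 12, -6, -24. Third differences: -18, -18.
Level-3 differences are constant, so h has degree 3.
Fitting a degree-3 polynomial gives h(k) = -3k³ - 3k² + 2k + 1.
Then h(-5) = 291.

291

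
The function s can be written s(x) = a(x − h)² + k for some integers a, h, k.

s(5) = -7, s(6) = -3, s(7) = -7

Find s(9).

First differences 4, -4; second difference -8 = 2a, so a = -4.
Expanding, the x-coefficient is −2ah = 8h; matching it to the data gives h = 6, and then k = -3.
So s(x) = -4(x − 6)² − 3.
s(9) = -4·3² − 3 = -39.

-39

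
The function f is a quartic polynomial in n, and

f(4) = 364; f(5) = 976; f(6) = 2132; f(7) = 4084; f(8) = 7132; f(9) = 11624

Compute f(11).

26572

First differences: 612, 1156, 1952, 3048, 4492. Second differences: 544, 796, 1096, 1444. Third differences: 252, 300, 348. Fourth differences: 48, 48.
Level-4 differences are constant, so f has degree 4.
Fitting a degree-4 polynomial gives f(n) = 2n^4 - 2n³ - 4n - 4.
Then f(11) = 26572.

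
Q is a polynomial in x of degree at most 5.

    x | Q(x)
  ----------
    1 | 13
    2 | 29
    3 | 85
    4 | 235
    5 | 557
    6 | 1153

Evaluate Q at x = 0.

First differences: 16, 56, 150, 322, 596. Second differences: 40, 94, 172, 274. Third differences: 54, 78, 102. Fourth differences: 24, 24.
Level-4 differences are constant, so Q has degree 4.
Fitting a degree-4 polynomial gives Q(x) = x^4 - x³ + x² + 5x + 7.
Then Q(0) = 7.

7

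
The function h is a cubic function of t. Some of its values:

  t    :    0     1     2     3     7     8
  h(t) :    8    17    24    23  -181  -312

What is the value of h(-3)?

29

Write h(t) = at³ + bt² + ct + d; the 6 given values yield a linear system in the 4 coefficients.
Solving, h(t) = -t³ + 2t² + 8t + 8.
Then h(-3) = 29.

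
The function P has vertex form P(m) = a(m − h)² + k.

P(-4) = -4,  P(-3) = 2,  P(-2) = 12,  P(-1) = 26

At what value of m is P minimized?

-5

First differences 6, 10, 14; second difference 4 = 2a, so a = 2.
Expanding, the m-coefficient is −2ah = -4h; matching it to the data gives h = -5, and then k = -6.
So P(m) = 2(m + 5)² − 6.
Hence h = -5.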